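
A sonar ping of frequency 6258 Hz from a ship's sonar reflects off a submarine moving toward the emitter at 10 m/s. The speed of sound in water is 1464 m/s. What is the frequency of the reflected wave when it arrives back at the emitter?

At the submarine (a moving observer), f₁ = f₀ · (v + u)/v = 6258 × 1474/1464 ≈ 6301 Hz.
On reflection it acts as a source moving toward the stationary detector: f₂ = f₁ · v/(v − u) = 6301 × 1464/1454 ≈ 6344 Hz.
Equivalently f₂ = f₀ · (v + u)/(v − u).

6344 Hz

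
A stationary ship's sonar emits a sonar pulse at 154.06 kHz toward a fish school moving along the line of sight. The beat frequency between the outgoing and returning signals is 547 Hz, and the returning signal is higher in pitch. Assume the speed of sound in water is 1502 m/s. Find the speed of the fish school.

Double Doppler shift off a moving reflector: f₂ = f₀ · (v + u)/(v − u) (u > 0 toward emitter).
Returning signal is higher, so f₂ = f₀ + Δf = 154060 + 547 = 154607 Hz.
Rearranging, u = v · (f₂ − f₀)/(f₂ + f₀) = 1502 × 547/308667 ≈ 2.66 m/s.
So the fish school is moving at 2.66 m/s toward the emitter.

2.66 m/s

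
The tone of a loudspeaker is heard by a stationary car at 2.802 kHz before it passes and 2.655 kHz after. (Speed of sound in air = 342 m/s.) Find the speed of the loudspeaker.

f₁/f₂ = (v + v_s)/(v − v_s), so v_s = v · (f₁ − f₂)/(f₁ + f₂).
v_s = 342 × (2.802 − 2.655)/(2.802 + 2.655) = 342 × 0.147/5.457 ≈ 9.2 m/s.

9.2 m/s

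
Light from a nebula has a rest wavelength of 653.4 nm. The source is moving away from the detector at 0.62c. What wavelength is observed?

Relativistic Doppler for wavelength: λ' = λ₀ · √((1 + β)/(1 − β)).
λ' = 653.4 × √(1.6200/0.3800) = 653.4 × 2.06474 ≈ 1349.1 nm.

1349.1 nm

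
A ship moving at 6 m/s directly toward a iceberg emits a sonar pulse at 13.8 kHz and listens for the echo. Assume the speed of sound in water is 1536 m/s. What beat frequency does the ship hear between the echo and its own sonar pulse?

The iceberg receives the sound from a moving source: f₁ = f₀ · v/(v − v_e) = 13.8 × 1536/1530 ≈ 13.8541 kHz.
On the return leg the ship is a moving observer: f₂ = f₁ · (v + v_e)/v = 13.8541 × 1542/1536 ≈ 13.9082 kHz.
Beat against the emitted tone (with f₀ = 13800 Hz): |f₂ − f₀| = 2v_e·f₀/(v − v_e) = 2 × 6 × 13800/1530 ≈ 108 Hz.

108 Hz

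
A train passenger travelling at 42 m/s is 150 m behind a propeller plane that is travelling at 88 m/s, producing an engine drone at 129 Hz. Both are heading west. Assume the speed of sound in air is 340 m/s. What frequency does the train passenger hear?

The train passenger is behind, so the propeller plane is moving away from it while the train passenger is moving toward the propeller plane.
Both move, so f' = f · (v + v_o)/(v + v_s).
f' = 129 × (340 + 42)/(340 + 88) = 129 × 382/428 ≈ 115 Hz.

115 Hz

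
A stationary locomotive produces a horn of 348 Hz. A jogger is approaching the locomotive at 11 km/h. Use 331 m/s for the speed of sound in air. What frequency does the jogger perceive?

11 km/h = 3.056 m/s.
Only the observer moves, toward the source, so f' = f · (v + v_o)/v.
f' = 348 × (331 + 3.056)/331 = 348 × 334.06/331 ≈ 351 Hz.

351 Hz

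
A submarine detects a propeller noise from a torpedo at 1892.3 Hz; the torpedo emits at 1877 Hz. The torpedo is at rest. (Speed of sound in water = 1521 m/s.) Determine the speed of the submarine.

12.4 m/s

f' > f, so the submarine is approaching.
f' = f · (v + v_o)/v ⇒ v_o = v · |f'/f − 1|.
v_o = 1521 × |1892.3/1877 − 1| = 1521 × 0.008151 ≈ 12.4 m/s.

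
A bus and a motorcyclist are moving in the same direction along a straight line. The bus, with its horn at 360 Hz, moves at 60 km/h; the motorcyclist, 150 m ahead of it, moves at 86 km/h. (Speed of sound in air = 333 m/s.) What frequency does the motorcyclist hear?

352 Hz

60 km/h = 16.67 m/s; 86 km/h = 23.89 m/s.
The motorcyclist is ahead, so the bus is moving toward it while the motorcyclist is moving away from the bus.
Both move, so f' = f · (v − v_o)/(v − v_s).
f' = 360 × (333 − 23.89)/(333 − 16.67) = 360 × 309.11/316.33 ≈ 352 Hz.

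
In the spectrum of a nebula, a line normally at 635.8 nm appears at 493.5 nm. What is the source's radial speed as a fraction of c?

0.248c

λ'/λ₀ = 0.7762 < 1 (blueshift), so the source is approaching.
λ'/λ₀ = √((1 − β)/(1 + β)) for an approaching source ⇒ β = (1 − r²)/(1 + r²) with r = λ'/λ₀.
β = (1 − 0.6025)/(1 + 0.6025) ≈ 0.248.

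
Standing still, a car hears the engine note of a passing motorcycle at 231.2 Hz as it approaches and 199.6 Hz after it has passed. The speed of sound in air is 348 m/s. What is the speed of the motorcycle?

f₁/f₂ = (v + v_s)/(v − v_s), so v_s = v · (f₁ − f₂)/(f₁ + f₂).
v_s = 348 × (231.2 − 199.6)/(231.2 + 199.6) = 348 × 31.6/430.8 ≈ 26 m/s.

26 m/s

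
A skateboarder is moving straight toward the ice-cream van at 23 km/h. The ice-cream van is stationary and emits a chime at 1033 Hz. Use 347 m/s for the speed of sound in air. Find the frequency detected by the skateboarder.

1052 Hz

23 km/h = 6.389 m/s.
Moving observer, stationary source: f' = f · (v + v_o)/v.
f' = 1033 × (347 + 6.389)/347 = 1033 × 353.39/347 ≈ 1052 Hz.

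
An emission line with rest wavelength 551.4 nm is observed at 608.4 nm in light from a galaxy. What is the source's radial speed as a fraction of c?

0.098c

λ'/λ₀ = 1.1034 > 1 (redshift), so the source is receding.
λ'/λ₀ = √((1 + β)/(1 − β)) for a receding source ⇒ β = (r² − 1)/(r² + 1) with r = λ'/λ₀.
β = (1.2174 − 1)/(1.2174 + 1) ≈ 0.098.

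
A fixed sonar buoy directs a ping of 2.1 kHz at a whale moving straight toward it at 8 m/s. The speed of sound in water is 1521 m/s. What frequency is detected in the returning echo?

The whale first receives the wave as a moving observer: f₁ = f₀ · (v + u)/v = 2.1 × (1521 + 8)/1521 ≈ 2.11 kHz.
On reflection it acts as a source moving toward the stationary detector: f₂ = f₁ · v/(v − u) = 2.11 × 1521/1513 ≈ 2.12 kHz.

2.12 kHz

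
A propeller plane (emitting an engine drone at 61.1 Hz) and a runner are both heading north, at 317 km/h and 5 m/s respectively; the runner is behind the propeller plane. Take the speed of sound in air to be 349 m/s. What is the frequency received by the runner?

49.5 Hz

317 km/h = 88.06 m/s.
The runner is behind, so the propeller plane is moving away from it while the runner is moving toward the propeller plane.
Both move, so f' = f · (v + v_o)/(v + v_s).
f' = 61.1 × (349 + 5)/(349 + 88.06) = 61.1 × 354/437.06 ≈ 49.5 Hz.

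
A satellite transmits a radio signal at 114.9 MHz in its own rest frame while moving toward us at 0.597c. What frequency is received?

Relativistic Doppler for frequency: f' = f₀ · √((1 + β)/(1 − β)).
f' = 114.9 × √(1.5970/0.4030) = 114.9 × 1.99067 ≈ 228.7 MHz.

228.7 MHz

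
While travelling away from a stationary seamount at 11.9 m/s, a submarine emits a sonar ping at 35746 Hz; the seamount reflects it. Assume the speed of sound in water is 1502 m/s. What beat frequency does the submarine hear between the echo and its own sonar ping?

The seamount receives the sound from a moving source: f₁ = f₀ · v/(v + v_e) = 35746 × 1502/1513.9 ≈ 35465 Hz.
On the return leg the submarine is a moving observer: f₂ = f₁ · (v − v_e)/v = 35465 × 1490.1/1502 ≈ 35184 Hz.
Beat against the emitted tone: |f₂ − f₀| = 2v_e·f₀/(v + v_e) = 2 × 11.9 × 35746/1513.9 ≈ 562 Hz.

562 Hz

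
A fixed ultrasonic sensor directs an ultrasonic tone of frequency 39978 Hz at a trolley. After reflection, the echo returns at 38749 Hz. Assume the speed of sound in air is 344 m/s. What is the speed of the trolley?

Double Doppler shift off a moving reflector: f₂ = f₀ · (v + u)/(v − u) (u > 0 toward emitter).
Rearranging, u = v · (f₂ − f₀)/(f₂ + f₀) = 344 × -1229/78727 ≈ -5.4 m/s.
So the trolley is moving at 5.4 m/s away from the emitter.

5.4 m/s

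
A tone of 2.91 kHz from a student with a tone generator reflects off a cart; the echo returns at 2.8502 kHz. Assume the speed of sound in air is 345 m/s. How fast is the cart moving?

Double Doppler shift off a moving reflector: f₂ = f₀ · (v + u)/(v − u) (u > 0 toward emitter).
Rearranging, u = v · (f₂ − f₀)/(f₂ + f₀) = 345 × -0.0598/5.7602 ≈ -3.6 m/s.
So the cart is moving at 3.6 m/s away from the emitter.

3.6 m/s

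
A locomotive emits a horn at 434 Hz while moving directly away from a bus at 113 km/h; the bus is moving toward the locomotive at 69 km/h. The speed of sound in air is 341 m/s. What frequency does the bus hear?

113 km/h = 31.39 m/s; 69 km/h = 19.17 m/s.
With source receding and observer approaching, f' = f · (v + v_o)/(v + v_s).
f' = 434 × (341 + 19.17)/(341 + 31.39) = 434 × 360.17/372.39 ≈ 420 Hz.

420 Hz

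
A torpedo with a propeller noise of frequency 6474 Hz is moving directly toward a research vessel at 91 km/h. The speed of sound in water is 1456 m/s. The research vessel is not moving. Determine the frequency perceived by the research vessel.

6588 Hz

91 km/h = 25.28 m/s.
Moving source, stationary observer: f' = f · v/(v − v_s) since the source is approaching.
f' = 6474 × 1456/(1456 − 25.28) = 6474 × 1456/1431 ≈ 6588 Hz.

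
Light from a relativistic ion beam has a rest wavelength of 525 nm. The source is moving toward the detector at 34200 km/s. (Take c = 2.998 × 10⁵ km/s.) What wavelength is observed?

β = v/c = 34200/299800 = 0.1141.
Relativistic Doppler for wavelength: λ' = λ₀ · √((1 − β)/(1 + β)).
λ' = 525 × √(0.8859/1.1141) = 525 × 0.89175 ≈ 468.2 nm.

468.2 nm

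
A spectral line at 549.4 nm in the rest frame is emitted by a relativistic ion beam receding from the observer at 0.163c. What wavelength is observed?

Relativistic Doppler for wavelength: λ' = λ₀ · √((1 + β)/(1 − β)).
λ' = 549.4 × √(1.1630/0.8370) = 549.4 × 1.17876 ≈ 647.6 nm.

647.6 nm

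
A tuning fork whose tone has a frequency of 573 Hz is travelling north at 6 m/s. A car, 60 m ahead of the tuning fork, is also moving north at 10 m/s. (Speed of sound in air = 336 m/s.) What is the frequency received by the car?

566 Hz

The car is ahead, so the tuning fork is moving toward it while the car is moving away from the tuning fork.
With source approaching and observer receding, f' = f · (v − v_o)/(v − v_s).
f' = 573 × (336 − 10)/(336 − 6) = 573 × 326/330 ≈ 566 Hz.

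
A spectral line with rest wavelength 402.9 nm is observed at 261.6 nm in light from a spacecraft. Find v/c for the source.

0.407

λ'/λ₀ = 0.6493 < 1 (blueshift), so the source is approaching.
λ'/λ₀ = √((1 − β)/(1 + β)) for an approaching source ⇒ β = (1 − r²)/(1 + r²) with r = λ'/λ₀.
β = (1 − 0.4216)/(1 + 0.4216) ≈ 0.407.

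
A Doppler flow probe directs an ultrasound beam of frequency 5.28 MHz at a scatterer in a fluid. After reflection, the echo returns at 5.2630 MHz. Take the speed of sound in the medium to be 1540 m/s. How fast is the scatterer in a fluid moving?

Double Doppler shift off a moving reflector: f₂ = f₀ · (v + u)/(v − u) (u > 0 toward emitter).
Rearranging, u = v · (f₂ − f₀)/(f₂ + f₀) = 1540 × -0.0170/10.5430 ≈ -2.48 m/s.
So the scatterer in a fluid is moving at 2.48 m/s away from the emitter.

2.48 m/s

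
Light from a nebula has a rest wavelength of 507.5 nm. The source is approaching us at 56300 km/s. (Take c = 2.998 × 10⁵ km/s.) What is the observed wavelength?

β = v/c = 56300/299800 = 0.1878.
Relativistic Doppler for wavelength: λ' = λ₀ · √((1 − β)/(1 + β)).
λ' = 507.5 × √(0.8122/1.1878) = 507.5 × 0.82692 ≈ 419.7 nm.

419.7 nm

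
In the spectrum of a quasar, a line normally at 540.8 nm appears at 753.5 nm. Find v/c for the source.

0.320

λ'/λ₀ = 1.3933 > 1 (redshift), so the source is receding.
λ'/λ₀ = √((1 + β)/(1 − β)) for a receding source ⇒ β = (r² − 1)/(r² + 1) with r = λ'/λ₀.
β = (1.9413 − 1)/(1.9413 + 1) ≈ 0.320.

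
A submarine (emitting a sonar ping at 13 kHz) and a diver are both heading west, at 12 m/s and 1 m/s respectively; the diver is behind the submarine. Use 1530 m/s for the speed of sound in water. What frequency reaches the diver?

The diver is behind, so the submarine is moving away from it while the diver is moving toward the submarine.
Both move, so f' = f · (v + v_o)/(v + v_s).
f' = 13 × (1530 + 1)/(1530 + 12) = 13 × 1531/1542 ≈ 12.91 kHz.

12.91 kHz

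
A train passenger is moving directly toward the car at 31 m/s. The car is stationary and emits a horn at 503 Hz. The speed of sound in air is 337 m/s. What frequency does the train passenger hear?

549 Hz

Only the observer moves, toward the source, so f' = f · (v + v_o)/v.
f' = 503 × (337 + 31)/337 = 503 × 368/337 ≈ 549 Hz.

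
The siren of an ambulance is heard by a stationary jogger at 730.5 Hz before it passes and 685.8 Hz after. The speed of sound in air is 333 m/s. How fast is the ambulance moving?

f₁/f₂ = (v + v_s)/(v − v_s), so v_s = v · (f₁ − f₂)/(f₁ + f₂).
v_s = 333 × (730.5 − 685.8)/(730.5 + 685.8) = 333 × 44.7/1416.3 ≈ 10.5 m/s.

10.5 m/s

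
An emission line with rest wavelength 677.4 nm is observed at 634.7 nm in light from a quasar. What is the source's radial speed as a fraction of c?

0.065c

λ'/λ₀ = 0.9370 < 1 (blueshift), so the source is approaching.
λ'/λ₀ = √((1 − β)/(1 + β)) for an approaching source ⇒ β = (1 − r²)/(1 + r²) with r = λ'/λ₀.
β = (1 − 0.8779)/(1 + 0.8779) ≈ 0.065.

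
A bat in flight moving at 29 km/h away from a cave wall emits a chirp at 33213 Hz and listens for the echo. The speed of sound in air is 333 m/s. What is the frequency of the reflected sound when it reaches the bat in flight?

31644 Hz

29 km/h = 8.056 m/s.
The cave wall receives the sound from a moving source: f₁ = f₀ · v/(v + v_e) = 33213 × 333/341.06 ≈ 32429 Hz.
On the return leg the bat in flight is a moving observer: f₂ = f₁ · (v − v_e)/v = 32429 × 324.94/333 ≈ 31644 Hz.
Equivalently f₂ = f₀ · (v − v_e)/(v + v_e).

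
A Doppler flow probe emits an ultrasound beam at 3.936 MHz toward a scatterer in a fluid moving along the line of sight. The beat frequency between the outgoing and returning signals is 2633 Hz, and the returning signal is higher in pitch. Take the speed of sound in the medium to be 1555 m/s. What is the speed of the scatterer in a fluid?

Double Doppler shift off a moving reflector: f₂ = f₀ · (v + u)/(v − u) (u > 0 toward emitter).
Returning signal is higher, so f₂ = f₀ + Δf = 3936000 + 2633 = 3938633 Hz.
Rearranging, u = v · (f₂ − f₀)/(f₂ + f₀) = 1555 × 2633/7874633 ≈ 0.52 m/s.
So the scatterer in a fluid is moving at 0.52 m/s toward the emitter.

0.52 m/s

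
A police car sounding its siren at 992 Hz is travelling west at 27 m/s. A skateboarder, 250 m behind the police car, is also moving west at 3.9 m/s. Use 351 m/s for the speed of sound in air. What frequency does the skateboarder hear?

931 Hz

The skateboarder is behind, so the police car is moving away from it while the skateboarder is moving toward the police car.
General Doppler shift: f' = f · (v + v_o)/(v + v_s).
f' = 992 × (351 + 3.9)/(351 + 27) = 992 × 354.9/378 ≈ 931 Hz.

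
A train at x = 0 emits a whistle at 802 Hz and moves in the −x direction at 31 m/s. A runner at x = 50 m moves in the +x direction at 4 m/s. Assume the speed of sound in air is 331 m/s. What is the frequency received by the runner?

The observer lies on the +x side, so the source is heading away from the observer and the observer is heading away from the source.
Both move, so f' = f · (v − v_o)/(v + v_s).
f' = 802 × (331 − 4)/(331 + 31) = 802 × 327/362 ≈ 724 Hz.

724 Hz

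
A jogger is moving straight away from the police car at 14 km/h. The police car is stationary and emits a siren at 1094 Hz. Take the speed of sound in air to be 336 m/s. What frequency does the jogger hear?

14 km/h = 3.889 m/s.
Only the observer moves, away from the source, so f' = f · (v − v_o)/v.
f' = 1094 × (336 − 3.889)/336 = 1094 × 332.11/336 ≈ 1081 Hz.

1081 Hz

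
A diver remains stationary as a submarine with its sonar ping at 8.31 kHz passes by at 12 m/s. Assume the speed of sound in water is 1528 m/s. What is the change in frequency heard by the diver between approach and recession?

Approaching: f₁ = f · v/(v − v_s) = 8.31 × 1528/1516 ≈ 8.376 kHz.
Receding: f₂ = f · v/(v + v_s) = 8.31 × 1528/1540 ≈ 8.245 kHz.
Drop: f₁ − f₂ = 2f·v·v_s/(v² − v_s²) = 2 × 8.31 × 1528 × 12/(1528² − 12²) ≈ 0.131 kHz.

0.131 kHz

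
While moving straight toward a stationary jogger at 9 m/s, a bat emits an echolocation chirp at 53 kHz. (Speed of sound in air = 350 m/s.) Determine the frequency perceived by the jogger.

With the source moving toward a stationary observer, f' = f · v/(v − v_s).
f' = 53 × 350/(350 − 9) = 53 × 350/341 ≈ 54.4 kHz.

54.4 kHz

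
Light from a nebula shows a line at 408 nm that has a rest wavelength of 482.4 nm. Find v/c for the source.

0.166

λ'/λ₀ = 0.8458 < 1 (blueshift), so the source is approaching.
λ'/λ₀ = √((1 − β)/(1 + β)) for an approaching source ⇒ β = (1 − r²)/(1 + r²) with r = λ'/λ₀.
β = (1 − 0.7153)/(1 + 0.7153) ≈ 0.166.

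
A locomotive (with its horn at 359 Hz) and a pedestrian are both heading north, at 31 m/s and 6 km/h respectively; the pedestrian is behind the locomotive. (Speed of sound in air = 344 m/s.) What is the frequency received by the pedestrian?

331 Hz

6 km/h = 1.667 m/s.
The pedestrian is behind, so the locomotive is moving away from it while the pedestrian is moving toward the locomotive.
With source receding and observer approaching, f' = f · (v + v_o)/(v + v_s).
f' = 359 × (344 + 1.667)/(344 + 31) = 359 × 345.67/375 ≈ 331 Hz.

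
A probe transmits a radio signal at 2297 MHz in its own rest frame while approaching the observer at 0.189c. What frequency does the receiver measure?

Relativistic Doppler for frequency: f' = f₀ · √((1 + β)/(1 − β)).
f' = 2297 × √(1.1890/0.8110) = 2297 × 1.21082 ≈ 2781.3 MHz.

2781.3 MHz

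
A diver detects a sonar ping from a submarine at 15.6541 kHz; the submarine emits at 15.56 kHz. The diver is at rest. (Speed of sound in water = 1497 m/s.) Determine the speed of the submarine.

9.0 m/s

f' > f, so the submarine is approaching.
f' = f · v/(v − v_s) ⇒ v_s = v · |1 − f/f'|.
v_s = 1497 × |1 − 15.56/15.6541| = 1497 × 0.006011 ≈ 9.0 m/s.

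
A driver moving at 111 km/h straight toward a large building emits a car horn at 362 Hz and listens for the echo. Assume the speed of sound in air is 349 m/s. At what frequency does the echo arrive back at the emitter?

111 km/h = 30.83 m/s.
The large building receives the sound from a moving source: f₁ = f₀ · v/(v − v_e) = 362 × 349/318.17 ≈ 397 Hz.
On the return leg the driver is a moving observer: f₂ = f₁ · (v + v_e)/v = 397 × 379.83/349 ≈ 432 Hz.
Equivalently f₂ = f₀ · (v + v_e)/(v − v_e).

432 Hz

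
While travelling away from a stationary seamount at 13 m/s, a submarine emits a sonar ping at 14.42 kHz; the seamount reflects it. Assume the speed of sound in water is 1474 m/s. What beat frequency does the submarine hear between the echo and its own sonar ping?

252 Hz

The seamount receives the sound from a moving source: f₁ = f₀ · v/(v + v_e) = 14.42 × 1474/1487 ≈ 14.294 kHz.
On the return leg the submarine is a moving observer: f₂ = f₁ · (v − v_e)/v = 14.294 × 1461/1474 ≈ 14.168 kHz.
Beat against the emitted tone (with f₀ = 14420 Hz): |f₂ − f₀| = 2v_e·f₀/(v + v_e) = 2 × 13 × 14420/1487 ≈ 252 Hz.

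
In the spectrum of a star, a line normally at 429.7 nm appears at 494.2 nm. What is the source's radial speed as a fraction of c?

0.139c

λ'/λ₀ = 1.1501 > 1 (redshift), so the source is receding.
λ'/λ₀ = √((1 + β)/(1 − β)) for a receding source ⇒ β = (r² − 1)/(r² + 1) with r = λ'/λ₀.
β = (1.3227 − 1)/(1.3227 + 1) ≈ 0.139.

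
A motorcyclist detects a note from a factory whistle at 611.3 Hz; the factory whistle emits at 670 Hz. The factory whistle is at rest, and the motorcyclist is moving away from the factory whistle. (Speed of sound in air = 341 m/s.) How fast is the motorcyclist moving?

30 m/s

f' = f · (v − v_o)/v ⇒ v_o = v · |f'/f − 1|.
v_o = 341 × |611.3/670 − 1| = 341 × 0.08761 ≈ 30 m/s.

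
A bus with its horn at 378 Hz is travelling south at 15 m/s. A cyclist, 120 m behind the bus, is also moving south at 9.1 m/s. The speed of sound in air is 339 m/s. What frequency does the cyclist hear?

372 Hz

The cyclist is behind, so the bus is moving away from it while the cyclist is moving toward the bus.
With source receding and observer approaching, f' = f · (v + v_o)/(v + v_s).
f' = 378 × (339 + 9.1)/(339 + 15) = 378 × 348.1/354 ≈ 372 Hz.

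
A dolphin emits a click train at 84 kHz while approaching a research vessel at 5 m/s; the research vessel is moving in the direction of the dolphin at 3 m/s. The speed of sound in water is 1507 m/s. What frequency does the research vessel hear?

Both move, so f' = f · (v + v_o)/(v − v_s).
f' = 84 × (1507 + 3)/(1507 − 5) = 84 × 1510/1502 ≈ 84.4 kHz.

84.4 kHz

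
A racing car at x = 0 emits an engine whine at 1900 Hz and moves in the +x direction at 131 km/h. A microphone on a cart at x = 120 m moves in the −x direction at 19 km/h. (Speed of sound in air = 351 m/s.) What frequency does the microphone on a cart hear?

131 km/h = 36.39 m/s; 19 km/h = 5.278 m/s.
The observer lies on the +x side, so the source is heading toward the observer and the observer is heading toward the source.
General Doppler shift: f' = f · (v + v_o)/(v − v_s).
f' = 1900 × (351 + 5.278)/(351 − 36.39) = 1900 × 356.28/314.61 ≈ 2152 Hz.

2152 Hz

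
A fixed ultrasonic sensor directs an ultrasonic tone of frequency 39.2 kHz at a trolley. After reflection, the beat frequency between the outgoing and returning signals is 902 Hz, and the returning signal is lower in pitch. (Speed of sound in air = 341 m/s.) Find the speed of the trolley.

Double Doppler shift off a moving reflector: f₂ = f₀ · (v + u)/(v − u) (u > 0 toward emitter).
Returning signal is lower, so f₂ = f₀ − Δf = 39200 − 902 = 38298 Hz.
Rearranging, u = v · (f₂ − f₀)/(f₂ + f₀) = 341 × -902/77498 ≈ -4.0 m/s.
So the trolley is moving at 4.0 m/s away from the emitter.

4.0 m/s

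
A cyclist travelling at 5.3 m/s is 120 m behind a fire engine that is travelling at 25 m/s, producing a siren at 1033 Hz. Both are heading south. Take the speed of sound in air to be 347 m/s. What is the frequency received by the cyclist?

The cyclist is behind, so the fire engine is moving away from it while the cyclist is moving toward the fire engine.
Both move, so f' = f · (v + v_o)/(v + v_s).
f' = 1033 × (347 + 5.3)/(347 + 25) = 1033 × 352.3/372 ≈ 978 Hz.

978 Hz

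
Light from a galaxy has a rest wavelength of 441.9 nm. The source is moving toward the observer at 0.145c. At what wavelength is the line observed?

Relativistic Doppler for wavelength: λ' = λ₀ · √((1 − β)/(1 + β)).
λ' = 441.9 × √(0.8550/1.1450) = 441.9 × 0.86413 ≈ 381.9 nm.

381.9 nm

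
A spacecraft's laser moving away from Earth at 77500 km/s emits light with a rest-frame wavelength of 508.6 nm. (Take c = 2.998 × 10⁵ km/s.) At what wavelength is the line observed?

662.6 nm

β = v/c = 77500/299800 = 0.2585.
Relativistic Doppler for wavelength: λ' = λ₀ · √((1 + β)/(1 − β)).
λ' = 508.6 × √(1.2585/0.7415) = 508.6 × 1.30279 ≈ 662.6 nm.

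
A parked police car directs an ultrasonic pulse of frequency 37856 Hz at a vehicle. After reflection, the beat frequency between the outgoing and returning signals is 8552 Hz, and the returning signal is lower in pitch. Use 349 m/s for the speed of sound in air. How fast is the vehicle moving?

44 m/s

Double Doppler shift off a moving reflector: f₂ = f₀ · (v + u)/(v − u) (u > 0 toward emitter).
Returning signal is lower, so f₂ = f₀ − Δf = 37856 − 8552 = 29304 Hz.
Rearranging, u = v · (f₂ − f₀)/(f₂ + f₀) = 349 × -8552/67160 ≈ -44 m/s.
So the vehicle is moving at 44 m/s away from the emitter.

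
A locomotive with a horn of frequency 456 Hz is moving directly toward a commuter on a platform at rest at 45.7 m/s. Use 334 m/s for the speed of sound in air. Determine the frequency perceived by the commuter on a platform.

With the source moving toward a stationary observer, f' = f · v/(v − v_s).
f' = 456 × 334/(334 − 45.7) = 456 × 334/288.3 ≈ 528 Hz.

528 Hz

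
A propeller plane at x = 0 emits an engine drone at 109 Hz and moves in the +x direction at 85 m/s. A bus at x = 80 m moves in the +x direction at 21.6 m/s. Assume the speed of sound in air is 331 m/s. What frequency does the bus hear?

137 Hz

The observer lies on the +x side, so the source is heading toward the observer and the observer is heading away from the source.
Both move, so f' = f · (v − v_o)/(v − v_s).
f' = 109 × (331 − 21.6)/(331 − 85) = 109 × 309.4/246 ≈ 137 Hz.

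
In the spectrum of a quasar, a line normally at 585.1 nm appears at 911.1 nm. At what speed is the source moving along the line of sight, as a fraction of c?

λ'/λ₀ = 1.5572 > 1 (redshift), so the source is receding.
λ'/λ₀ = √((1 + β)/(1 − β)) for a receding source ⇒ β = (r² − 1)/(r² + 1) with r = λ'/λ₀.
β = (2.4248 − 1)/(2.4248 + 1) ≈ 0.416.

0.416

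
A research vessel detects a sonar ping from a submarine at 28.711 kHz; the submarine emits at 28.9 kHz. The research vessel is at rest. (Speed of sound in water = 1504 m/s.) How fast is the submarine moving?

f' < f, so the submarine is receding.
f' = f · v/(v + v_s) ⇒ v_s = v · |1 − f/f'|.
v_s = 1504 × |1 − 28.9/28.711| = 1504 × 0.006583 ≈ 9.9 m/s.

9.9 m/s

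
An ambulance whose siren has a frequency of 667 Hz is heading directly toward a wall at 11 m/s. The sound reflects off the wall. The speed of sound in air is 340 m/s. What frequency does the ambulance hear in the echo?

The wall receives the sound from a moving source: f₁ = f₀ · v/(v − v_e) = 667 × 340/329 ≈ 689 Hz.
On the return leg the ambulance is a moving observer: f₂ = f₁ · (v + v_e)/v = 689 × 351/340 ≈ 712 Hz.

712 Hz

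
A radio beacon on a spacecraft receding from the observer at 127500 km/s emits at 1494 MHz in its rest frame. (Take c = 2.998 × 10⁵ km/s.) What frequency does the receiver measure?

β = v/c = 127500/299800 = 0.4253.
Relativistic Doppler for frequency: f' = f₀ · √((1 − β)/(1 + β)).
f' = 1494 × √(0.5747/1.4253) = 1494 × 0.63500 ≈ 948.7 MHz.

948.7 MHz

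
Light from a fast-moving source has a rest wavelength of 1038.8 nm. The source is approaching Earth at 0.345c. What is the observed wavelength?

724.9 nm

Relativistic Doppler for wavelength: λ' = λ₀ · √((1 − β)/(1 + β)).
λ' = 1038.8 × √(0.6550/1.3450) = 1038.8 × 0.69785 ≈ 724.9 nm.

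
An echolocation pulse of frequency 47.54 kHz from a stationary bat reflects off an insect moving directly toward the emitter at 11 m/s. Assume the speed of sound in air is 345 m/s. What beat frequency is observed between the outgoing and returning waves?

At the insect (a moving observer), f₁ = f₀ · (v + u)/v = 47.54 × 356/345 ≈ 49.06 kHz.
The reflection then acts as a moving source: f₂ = f₁ · v/(v − u) ≈ 50.67 kHz.
Beat frequency (with f₀ = 47540 Hz): |f₂ − f₀| = 2u·f₀/(v − u) = 2 × 11 × 47540/334 ≈ 3131 Hz.

3131 Hz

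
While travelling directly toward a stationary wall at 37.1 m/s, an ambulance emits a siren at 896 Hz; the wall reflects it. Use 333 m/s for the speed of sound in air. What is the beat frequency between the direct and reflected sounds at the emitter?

The wall receives the sound from a moving source: f₁ = f₀ · v/(v − v_e) = 896 × 333/295.9 ≈ 1008 Hz.
On the return leg the ambulance is a moving observer: f₂ = f₁ · (v + v_e)/v = 1008 × 370.1/333 ≈ 1121 Hz.
Equivalently f₂ = f₀ · (v + v_e)/(v − v_e).
Beat against the emitted tone: |f₂ − f₀| = 2v_e·f₀/(v − v_e) = 2 × 37.1 × 896/295.9 ≈ 225 Hz.

225 Hz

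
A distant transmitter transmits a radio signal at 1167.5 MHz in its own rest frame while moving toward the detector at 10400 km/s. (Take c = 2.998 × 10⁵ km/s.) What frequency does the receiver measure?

β = v/c = 10400/299800 = 0.0347.
Relativistic Doppler for frequency: f' = f₀ · √((1 + β)/(1 − β)).
f' = 1167.5 × √(1.0347/0.9653) = 1167.5 × 1.03531 ≈ 1208.7 MHz.

1208.7 MHz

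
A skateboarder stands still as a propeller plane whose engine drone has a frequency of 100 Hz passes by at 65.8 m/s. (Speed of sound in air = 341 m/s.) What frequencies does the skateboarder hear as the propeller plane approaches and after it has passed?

124 Hz approaching; 84 Hz receding

Approaching: f₁ = f · v/(v − v_s) = 100 × 341/275.2 ≈ 124 Hz.
Receding: f₂ = f · v/(v + v_s) = 100 × 341/406.8 ≈ 84 Hz.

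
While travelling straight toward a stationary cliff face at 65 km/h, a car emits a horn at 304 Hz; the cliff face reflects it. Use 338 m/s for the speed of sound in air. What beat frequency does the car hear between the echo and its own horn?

65 km/h = 18.06 m/s.
The cliff face receives the sound from a moving source: f₁ = f₀ · v/(v − v_e) = 304 × 338/319.94 ≈ 321.2 Hz.
On the return leg the car is a moving observer: f₂ = f₁ · (v + v_e)/v = 321.2 × 356.06/338 ≈ 338.3 Hz.
Beat against the emitted tone: |f₂ − f₀| = 2v_e·f₀/(v − v_e) = 2 × 18.06 × 304/319.94 ≈ 34.3 Hz.

34.3 Hz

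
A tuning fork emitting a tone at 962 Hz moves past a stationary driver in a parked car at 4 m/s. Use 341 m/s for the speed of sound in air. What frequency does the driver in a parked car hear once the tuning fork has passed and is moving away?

Receding: f₂ = f · v/(v + v_s) = 962 × 341/345 ≈ 951 Hz.

951 Hz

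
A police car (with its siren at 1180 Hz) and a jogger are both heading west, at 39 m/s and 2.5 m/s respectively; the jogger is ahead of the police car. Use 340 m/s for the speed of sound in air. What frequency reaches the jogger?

1323 Hz

The jogger is ahead, so the police car is moving toward it while the jogger is moving away from the police car.
General Doppler shift: f' = f · (v − v_o)/(v − v_s).
f' = 1180 × (340 − 2.5)/(340 − 39) = 1180 × 337.5/301 ≈ 1323 Hz.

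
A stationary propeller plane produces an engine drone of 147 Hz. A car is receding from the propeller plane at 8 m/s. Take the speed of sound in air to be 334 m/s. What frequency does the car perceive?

Only the observer moves, away from the source, so f' = f · (v − v_o)/v.
f' = 147 × (334 − 8)/334 = 147 × 326/334 ≈ 143 Hz.

143 Hz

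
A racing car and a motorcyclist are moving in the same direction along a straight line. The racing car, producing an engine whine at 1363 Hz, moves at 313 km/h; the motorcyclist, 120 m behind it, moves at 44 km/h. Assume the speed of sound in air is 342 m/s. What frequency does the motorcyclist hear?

1126 Hz

313 km/h = 86.94 m/s; 44 km/h = 12.22 m/s.
The motorcyclist is behind, so the racing car is moving away from it while the motorcyclist is moving toward the racing car.
With source receding and observer approaching, f' = f · (v + v_o)/(v + v_s).
f' = 1363 × (342 + 12.22)/(342 + 86.94) = 1363 × 354.22/428.94 ≈ 1126 Hz.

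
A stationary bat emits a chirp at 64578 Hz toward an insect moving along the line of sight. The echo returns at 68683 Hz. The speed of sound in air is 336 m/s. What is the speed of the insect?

10.4 m/s

Double Doppler shift off a moving reflector: f₂ = f₀ · (v + u)/(v − u) (u > 0 toward emitter).
Rearranging, u = v · (f₂ − f₀)/(f₂ + f₀) = 336 × 4105/133261 ≈ 10.4 m/s.
So the insect is moving at 10.4 m/s toward the emitter.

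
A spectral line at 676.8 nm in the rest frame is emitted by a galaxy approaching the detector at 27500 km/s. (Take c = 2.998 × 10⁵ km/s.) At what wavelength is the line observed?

β = v/c = 27500/299800 = 0.0917.
Relativistic Doppler for wavelength: λ' = λ₀ · √((1 − β)/(1 + β)).
λ' = 676.8 × √(0.9083/1.0917) = 676.8 × 0.91212 ≈ 617.3 nm.

617.3 nm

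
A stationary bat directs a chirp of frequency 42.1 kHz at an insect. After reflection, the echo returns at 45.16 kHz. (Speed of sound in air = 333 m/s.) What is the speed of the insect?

Double Doppler shift off a moving reflector: f₂ = f₀ · (v + u)/(v − u) (u > 0 toward emitter).
Rearranging, u = v · (f₂ − f₀)/(f₂ + f₀) = 333 × 3.06/87.26 ≈ 11.7 m/s.
So the insect is moving at 11.7 m/s toward the emitter.

11.7 m/s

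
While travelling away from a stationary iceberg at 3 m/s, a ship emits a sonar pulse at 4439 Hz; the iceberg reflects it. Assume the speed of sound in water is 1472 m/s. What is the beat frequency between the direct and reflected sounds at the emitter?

The iceberg receives the sound from a moving source: f₁ = f₀ · v/(v + v_e) = 4439 × 1472/1475 ≈ 4429.97 Hz.
On the return leg the ship is a moving observer: f₂ = f₁ · (v − v_e)/v = 4429.97 × 1469/1472 ≈ 4420.94 Hz.
Beat against the emitted tone: |f₂ − f₀| = 2v_e·f₀/(v + v_e) = 2 × 3 × 4439/1475 ≈ 18.1 Hz.

18.1 Hz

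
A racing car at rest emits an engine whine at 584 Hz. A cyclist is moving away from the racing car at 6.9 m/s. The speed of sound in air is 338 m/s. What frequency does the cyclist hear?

Only the observer moves, away from the source, so f' = f · (v − v_o)/v.
f' = 584 × (338 − 6.9)/338 = 584 × 331.1/338 ≈ 572 Hz.

572 Hz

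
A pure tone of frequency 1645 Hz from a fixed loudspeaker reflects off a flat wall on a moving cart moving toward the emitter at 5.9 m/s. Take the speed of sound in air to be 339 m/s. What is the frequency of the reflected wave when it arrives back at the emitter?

1703 Hz

The flat wall on a moving cart first receives the wave as a moving observer: f₁ = f₀ · (v + u)/v = 1645 × (339 + 5.9)/339 ≈ 1674 Hz.
On reflection it acts as a source moving toward the stationary detector: f₂ = f₁ · v/(v − u) = 1674 × 339/333.1 ≈ 1703 Hz.
Equivalently f₂ = f₀ · (v + u)/(v − u).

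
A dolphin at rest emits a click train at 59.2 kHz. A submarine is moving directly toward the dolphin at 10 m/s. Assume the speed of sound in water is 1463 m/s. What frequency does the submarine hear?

59.6 kHz

Moving observer, stationary source: f' = f · (v + v_o)/v.
f' = 59.2 × (1463 + 10)/1463 = 59.2 × 1473/1463 ≈ 59.6 kHz.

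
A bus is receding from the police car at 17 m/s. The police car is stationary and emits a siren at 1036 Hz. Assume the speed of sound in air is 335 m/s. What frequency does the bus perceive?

983 Hz

Only the observer moves, away from the source, so f' = f · (v − v_o)/v.
f' = 1036 × (335 − 17)/335 = 1036 × 318/335 ≈ 983 Hz.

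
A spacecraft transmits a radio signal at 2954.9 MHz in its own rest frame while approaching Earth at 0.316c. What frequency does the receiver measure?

Relativistic Doppler for frequency: f' = f₀ · √((1 + β)/(1 − β)).
f' = 2954.9 × √(1.3160/0.6840) = 2954.9 × 1.38707 ≈ 4098.7 MHz.

4098.7 MHz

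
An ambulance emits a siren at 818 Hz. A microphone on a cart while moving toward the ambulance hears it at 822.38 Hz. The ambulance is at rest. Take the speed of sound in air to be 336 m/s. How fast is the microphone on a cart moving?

f' = f · (v + v_o)/v ⇒ v_o = v · |f'/f − 1|.
v_o = 336 × |822.38/818 − 1| = 336 × 0.005355 ≈ 1.80 m/s.

1.80 m/s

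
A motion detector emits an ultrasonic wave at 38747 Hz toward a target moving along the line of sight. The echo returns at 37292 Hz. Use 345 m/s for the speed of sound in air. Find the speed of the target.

Double Doppler shift off a moving reflector: f₂ = f₀ · (v + u)/(v − u) (u > 0 toward emitter).
Rearranging, u = v · (f₂ − f₀)/(f₂ + f₀) = 345 × -1455/76039 ≈ -6.6 m/s.
So the target is moving at 6.6 m/s away from the emitter.

6.6 m/s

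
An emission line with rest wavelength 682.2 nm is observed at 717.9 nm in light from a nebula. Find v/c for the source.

0.051c

λ'/λ₀ = 1.0523 > 1 (redshift), so the source is receding.
λ'/λ₀ = √((1 + β)/(1 − β)) for a receding source ⇒ β = (r² − 1)/(r² + 1) with r = λ'/λ₀.
β = (1.1074 − 1)/(1.1074 + 1) ≈ 0.051.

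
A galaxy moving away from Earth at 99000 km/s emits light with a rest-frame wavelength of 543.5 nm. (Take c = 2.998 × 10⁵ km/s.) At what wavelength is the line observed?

β = v/c = 99000/299800 = 0.3302.
Relativistic Doppler for wavelength: λ' = λ₀ · √((1 + β)/(1 − β)).
λ' = 543.5 × √(1.3302/0.6698) = 543.5 × 1.40927 ≈ 765.9 nm.

765.9 nm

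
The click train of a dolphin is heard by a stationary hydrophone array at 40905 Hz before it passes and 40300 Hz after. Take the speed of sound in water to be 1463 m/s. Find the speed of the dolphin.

10.9 m/s

f₁/f₂ = (v + v_s)/(v − v_s), so v_s = v · (f₁ − f₂)/(f₁ + f₂).
v_s = 1463 × (40905 − 40300)/(40905 + 40300) = 1463 × 605/81205 ≈ 10.9 m/s.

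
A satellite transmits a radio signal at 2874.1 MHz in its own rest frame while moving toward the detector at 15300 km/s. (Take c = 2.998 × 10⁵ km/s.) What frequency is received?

β = v/c = 15300/299800 = 0.0510.
Relativistic Doppler for frequency: f' = f₀ · √((1 + β)/(1 − β)).
f' = 2874.1 × √(1.0510/0.9490) = 2874.1 × 1.05241 ≈ 3024.7 MHz.

3024.7 MHz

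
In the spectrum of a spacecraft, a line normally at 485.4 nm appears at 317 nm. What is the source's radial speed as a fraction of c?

λ'/λ₀ = 0.6531 < 1 (blueshift), so the source is approaching.
λ'/λ₀ = √((1 − β)/(1 + β)) for an approaching source ⇒ β = (1 − r²)/(1 + r²) with r = λ'/λ₀.
β = (1 − 0.4265)/(1 + 0.4265) ≈ 0.402.

0.402c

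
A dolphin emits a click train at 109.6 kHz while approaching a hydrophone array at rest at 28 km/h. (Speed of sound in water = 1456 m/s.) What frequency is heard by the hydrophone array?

110.2 kHz

28 km/h = 7.778 m/s.
Moving source, stationary observer: f' = f · v/(v − v_s) since the source is approaching.
f' = 109.6 × 1456/(1456 − 7.778) = 109.6 × 1456/1448 ≈ 110.2 kHz.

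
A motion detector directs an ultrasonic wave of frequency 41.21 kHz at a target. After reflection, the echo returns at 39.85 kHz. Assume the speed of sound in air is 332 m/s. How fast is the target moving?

5.6 m/s

Double Doppler shift off a moving reflector: f₂ = f₀ · (v + u)/(v − u) (u > 0 toward emitter).
Rearranging, u = v · (f₂ − f₀)/(f₂ + f₀) = 332 × -1.36/81.06 ≈ -5.6 m/s.
So the target is moving at 5.6 m/s away from the emitter.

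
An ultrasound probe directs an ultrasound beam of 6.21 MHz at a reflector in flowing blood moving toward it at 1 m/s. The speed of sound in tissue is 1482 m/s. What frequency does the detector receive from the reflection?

At the reflector in flowing blood (a moving observer), f₁ = f₀ · (v + u)/v = 6.21 × 1483/1482 ≈ 6.214 MHz.
The reflection then acts as a moving source: f₂ = f₁ · v/(v − u) ≈ 6.218 MHz.
Equivalently f₂ = f₀ · (v + u)/(v − u).

6.218 MHz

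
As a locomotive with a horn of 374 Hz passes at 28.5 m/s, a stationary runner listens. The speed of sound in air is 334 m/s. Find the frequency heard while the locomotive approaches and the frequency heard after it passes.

Approaching: f₁ = f · v/(v − v_s) = 374 × 334/305.5 ≈ 409 Hz.
Receding: f₂ = f · v/(v + v_s) = 374 × 334/362.5 ≈ 345 Hz.

409 Hz approaching; 345 Hz receding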